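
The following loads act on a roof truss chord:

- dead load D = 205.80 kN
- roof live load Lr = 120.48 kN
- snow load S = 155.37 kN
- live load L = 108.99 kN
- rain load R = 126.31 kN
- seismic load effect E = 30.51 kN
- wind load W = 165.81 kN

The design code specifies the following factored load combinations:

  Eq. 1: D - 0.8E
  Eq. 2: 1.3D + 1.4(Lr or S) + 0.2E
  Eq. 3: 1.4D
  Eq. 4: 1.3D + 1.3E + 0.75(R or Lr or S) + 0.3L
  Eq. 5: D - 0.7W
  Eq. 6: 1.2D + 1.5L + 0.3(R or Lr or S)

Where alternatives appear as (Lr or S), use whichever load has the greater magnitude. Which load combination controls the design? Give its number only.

(Lr or S) → S = 155.37 kN; (R or Lr or S) → S = 155.37 kN.
Eq. 1: 1.0(205.80) - 0.8(30.51) = 181.39
Eq. 2: 1.3(205.80) + 1.4(155.37) + 0.2(30.51) = 491.16
Eq. 3: 1.4(205.80) = 288.12
Eq. 4: 1.3(205.80) + 1.3(30.51) + 0.75(155.37) + 0.3(108.99) = 456.43
Eq. 5: 1.0(205.80) - 0.7(165.81) = 89.73
Eq. 6: 1.2(205.80) + 1.5(108.99) + 0.3(155.37) = 457.06
The largest value is 491.16 kN from combination 2.

Combination 2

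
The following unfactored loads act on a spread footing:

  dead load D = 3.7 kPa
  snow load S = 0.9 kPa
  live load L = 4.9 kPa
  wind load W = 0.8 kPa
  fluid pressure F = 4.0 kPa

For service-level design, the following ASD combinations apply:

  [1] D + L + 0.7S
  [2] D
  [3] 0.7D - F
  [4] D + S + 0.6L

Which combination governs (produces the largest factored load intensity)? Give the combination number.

[1] 1.0(3.7) + 1.0(4.9) + 0.7(0.9) = 3.70 + 4.90 + 0.63 = 9.23
[2] 1.0(3.7) = 3.70
[3] 0.7(3.7) - 1.0(4.0) = 2.59 - 4.00 = -1.41
[4] 1.0(3.7) + 1.0(0.9) + 0.6(4.9) = 3.70 + 0.90 + 2.94 = 7.54
The largest value is 9.23 kPa from combination 1.

Combination 1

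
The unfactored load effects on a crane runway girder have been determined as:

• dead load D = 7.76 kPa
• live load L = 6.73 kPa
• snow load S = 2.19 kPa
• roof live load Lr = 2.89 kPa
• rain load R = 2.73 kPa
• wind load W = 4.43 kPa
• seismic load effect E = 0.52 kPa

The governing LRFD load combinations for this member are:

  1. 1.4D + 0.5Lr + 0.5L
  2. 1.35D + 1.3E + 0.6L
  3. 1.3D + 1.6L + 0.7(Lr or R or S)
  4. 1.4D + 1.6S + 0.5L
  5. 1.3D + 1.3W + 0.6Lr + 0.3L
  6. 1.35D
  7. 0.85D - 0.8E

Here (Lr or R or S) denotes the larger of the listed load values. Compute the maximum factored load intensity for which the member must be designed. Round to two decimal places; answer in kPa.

22.88 kPa

(Lr or R or S) → Lr = 2.89 kPa.
1. 1.4(7.76) + 0.5(2.89) + 0.5(6.73) = 15.67
2. 1.35(7.76) + 1.3(0.52) + 0.6(6.73) = 15.19
3. 1.3(7.76) + 1.6(6.73) + 0.7(2.89) = 10.09 + 10.77 + 2.02 = 22.88
4. 1.4(7.76) + 1.6(2.19) + 0.5(6.73) = 10.86 + 3.50 + 3.37 = 17.73
5. 1.3(7.76) + 1.3(4.43) + 0.6(2.89) + 0.3(6.73) = 10.09 + 5.76 + 1.73 + 2.02 = 19.60
6. 1.35(7.76) = 10.48
7. 0.85(7.76) - 0.8(0.52) = 6.60 - 0.42 = 6.18
The controlling combination is 3, giving 22.88 kPa.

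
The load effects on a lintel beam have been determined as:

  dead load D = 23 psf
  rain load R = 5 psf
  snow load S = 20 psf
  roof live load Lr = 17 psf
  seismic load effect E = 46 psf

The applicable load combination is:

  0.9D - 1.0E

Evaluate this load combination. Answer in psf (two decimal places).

-25.30 psf

0.9(23) - 1.0(46) = 20.70 - 46.00 = -25.30
q_u = -25.30 psf.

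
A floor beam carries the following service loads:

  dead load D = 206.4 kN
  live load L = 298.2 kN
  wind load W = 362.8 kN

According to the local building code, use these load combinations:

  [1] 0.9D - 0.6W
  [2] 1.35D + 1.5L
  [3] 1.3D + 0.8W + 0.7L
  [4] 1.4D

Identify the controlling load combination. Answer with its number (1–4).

Combination 3

[1] 0.9(206.4) - 0.6(362.8) = 185.8 - 217.7 = -31.9
[2] 1.35(206.4) + 1.5(298.2) = 278.6 + 447.3 = 725.9
[3] 1.3(206.4) + 0.8(362.8) + 0.7(298.2) = 767.3
[4] 1.4(206.4) = 289.0
The largest value is 767.3 kN from combination 3.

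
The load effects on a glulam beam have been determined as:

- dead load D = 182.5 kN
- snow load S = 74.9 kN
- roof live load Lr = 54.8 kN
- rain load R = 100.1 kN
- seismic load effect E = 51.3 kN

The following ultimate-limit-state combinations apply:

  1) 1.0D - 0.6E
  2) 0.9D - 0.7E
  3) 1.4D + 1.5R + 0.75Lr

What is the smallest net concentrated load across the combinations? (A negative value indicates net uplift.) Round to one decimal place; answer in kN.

128.3 kN

1) 1.0(182.5) - 0.6(51.3) = 182.5 - 30.8 = 151.7
2) 0.9(182.5) - 0.7(51.3) = 128.3
3) 1.4(182.5) + 1.5(100.1) + 0.75(54.8) = 255.5 + 150.2 + 41.1 = 446.8
Combination 2 gives the minimum: 128.3 kN.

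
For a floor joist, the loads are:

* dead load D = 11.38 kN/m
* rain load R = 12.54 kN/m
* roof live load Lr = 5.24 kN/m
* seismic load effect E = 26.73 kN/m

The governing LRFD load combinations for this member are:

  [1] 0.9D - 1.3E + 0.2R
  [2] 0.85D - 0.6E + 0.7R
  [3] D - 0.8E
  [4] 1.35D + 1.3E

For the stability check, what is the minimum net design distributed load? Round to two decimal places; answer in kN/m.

[1] 0.9(11.38) - 1.3(26.73) + 0.2(12.54) = -22.00
[2] 0.85(11.38) - 0.6(26.73) + 0.7(12.54) = 2.41
[3] 1.0(11.38) - 0.8(26.73) = -10.00
[4] 1.35(11.38) + 1.3(26.73) = 50.11
Combination 1 gives the minimum: -22.00 kN/m.

-22.00 kN/m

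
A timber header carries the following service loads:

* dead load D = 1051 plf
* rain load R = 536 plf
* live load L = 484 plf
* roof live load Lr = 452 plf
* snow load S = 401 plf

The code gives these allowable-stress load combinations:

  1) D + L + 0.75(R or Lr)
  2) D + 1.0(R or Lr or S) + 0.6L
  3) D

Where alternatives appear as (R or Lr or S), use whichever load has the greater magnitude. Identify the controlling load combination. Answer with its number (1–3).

Combination 1

(R or Lr) → R = 536 plf; (R or Lr or S) → R = 536 plf.
1) 1.0(1051) + 1.0(484) + 0.75(536) = 1051.0 + 484.0 + 402.0 = 1937.0
2) 1.0(1051) + 1.0(536) + 0.6(484) = 1051.0 + 536.0 + 290.4 = 1877.4
3) 1.0(1051) = 1051.0
The largest value is 1937.0 plf from combination 1.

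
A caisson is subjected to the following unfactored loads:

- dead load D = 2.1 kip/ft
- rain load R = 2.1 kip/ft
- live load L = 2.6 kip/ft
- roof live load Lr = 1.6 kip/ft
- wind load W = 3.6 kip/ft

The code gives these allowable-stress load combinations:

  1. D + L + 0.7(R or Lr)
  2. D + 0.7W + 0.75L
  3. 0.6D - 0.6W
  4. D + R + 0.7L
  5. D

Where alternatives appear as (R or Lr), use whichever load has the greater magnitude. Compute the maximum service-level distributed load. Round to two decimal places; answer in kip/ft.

(R or Lr) → R = 2.1 kip/ft.
1. 1.0(2.1) + 1.0(2.6) + 0.7(2.1) = 6.17
2. 1.0(2.1) + 0.7(3.6) + 0.75(2.6) = 6.57
3. 0.6(2.1) - 0.6(3.6) = -0.90
4. 1.0(2.1) + 1.0(2.1) + 0.7(2.6) = 6.02
5. 1.0(2.1) = 2.10
The controlling combination is 2, giving 6.57 kip/ft.

6.57 kip/ft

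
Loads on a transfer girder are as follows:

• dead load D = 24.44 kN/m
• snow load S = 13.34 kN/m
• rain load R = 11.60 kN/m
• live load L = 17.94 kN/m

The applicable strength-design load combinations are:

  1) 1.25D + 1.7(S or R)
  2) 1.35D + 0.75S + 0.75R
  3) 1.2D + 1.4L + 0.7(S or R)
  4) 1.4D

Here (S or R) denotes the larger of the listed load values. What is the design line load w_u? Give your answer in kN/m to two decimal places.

(S or R) → S = 13.34 kN/m.
1) 1.25(24.44) + 1.7(13.34) = 53.23
2) 1.35(24.44) + 0.75(13.34) + 0.75(11.60) = 51.70
3) 1.2(24.44) + 1.4(17.94) + 0.7(13.34) = 63.78
4) 1.4(24.44) = 34.22
Maximum is from combination 3.

63.78 kN/m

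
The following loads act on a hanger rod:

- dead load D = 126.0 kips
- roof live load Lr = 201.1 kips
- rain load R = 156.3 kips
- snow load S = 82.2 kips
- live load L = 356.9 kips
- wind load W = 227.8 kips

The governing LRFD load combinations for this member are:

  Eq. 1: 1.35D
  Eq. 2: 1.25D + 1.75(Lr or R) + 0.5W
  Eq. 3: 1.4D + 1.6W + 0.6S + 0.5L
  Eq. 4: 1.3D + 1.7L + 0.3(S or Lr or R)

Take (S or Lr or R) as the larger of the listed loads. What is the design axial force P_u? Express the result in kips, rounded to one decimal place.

(Lr or R) → Lr = 201.1 kips; (S or Lr or R) → Lr = 201.1 kips.
Eq. 1: 1.35(126.0) = 170.1
Eq. 2: 1.25(126.0) + 1.75(201.1) + 0.5(227.8) = 157.5 + 351.9 + 113.9 = 623.3
Eq. 3: 1.4(126.0) + 1.6(227.8) + 0.6(82.2) + 0.5(356.9) = 176.4 + 364.5 + 49.3 + 178.5 = 768.7
Eq. 4: 1.3(126.0) + 1.7(356.9) + 0.3(201.1) = 830.9
Combination 4 governs: P_u = 830.9 kips.

830.9 kips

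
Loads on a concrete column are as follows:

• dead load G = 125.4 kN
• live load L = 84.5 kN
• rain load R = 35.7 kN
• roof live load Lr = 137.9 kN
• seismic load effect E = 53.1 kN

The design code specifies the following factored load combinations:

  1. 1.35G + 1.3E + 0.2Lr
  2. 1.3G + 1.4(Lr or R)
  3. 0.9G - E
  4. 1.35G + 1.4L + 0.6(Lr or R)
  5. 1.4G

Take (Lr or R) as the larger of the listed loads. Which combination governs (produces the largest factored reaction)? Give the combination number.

Combination 4

(Lr or R) → Lr = 137.9 kN.
1. 1.35(125.4) + 1.3(53.1) + 0.2(137.9) = 169.3 + 69.0 + 27.6 = 265.9
2. 1.3(125.4) + 1.4(137.9) = 163.0 + 193.1 = 356.1
3. 0.9(125.4) - 1.0(53.1) = 112.9 - 53.1 = 59.8
4. 1.35(125.4) + 1.4(84.5) + 0.6(137.9) = 169.3 + 118.3 + 82.7 = 370.3
5. 1.4(125.4) = 175.6
The largest value is 370.3 kN from combination 4.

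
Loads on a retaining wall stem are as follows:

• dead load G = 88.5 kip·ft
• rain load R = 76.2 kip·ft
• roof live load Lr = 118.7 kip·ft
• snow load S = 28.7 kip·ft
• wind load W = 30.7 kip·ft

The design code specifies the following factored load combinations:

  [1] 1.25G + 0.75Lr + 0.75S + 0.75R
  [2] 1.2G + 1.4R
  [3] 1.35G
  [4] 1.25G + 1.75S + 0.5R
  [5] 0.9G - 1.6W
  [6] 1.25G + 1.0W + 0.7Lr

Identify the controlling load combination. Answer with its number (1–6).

[1] 1.25(88.5) + 0.75(118.7) + 0.75(28.7) + 0.75(76.2) = 278.33
[2] 1.2(88.5) + 1.4(76.2) = 106.20 + 106.68 = 212.88
[3] 1.35(88.5) = 119.48
[4] 1.25(88.5) + 1.75(28.7) + 0.5(76.2) = 198.95
[5] 0.9(88.5) - 1.6(30.7) = 79.65 - 49.12 = 30.53
[6] 1.25(88.5) + 1.0(30.7) + 0.7(118.7) = 110.63 + 30.70 + 83.09 = 224.42
The largest value is 278.33 kip·ft from combination 1.

Combination 1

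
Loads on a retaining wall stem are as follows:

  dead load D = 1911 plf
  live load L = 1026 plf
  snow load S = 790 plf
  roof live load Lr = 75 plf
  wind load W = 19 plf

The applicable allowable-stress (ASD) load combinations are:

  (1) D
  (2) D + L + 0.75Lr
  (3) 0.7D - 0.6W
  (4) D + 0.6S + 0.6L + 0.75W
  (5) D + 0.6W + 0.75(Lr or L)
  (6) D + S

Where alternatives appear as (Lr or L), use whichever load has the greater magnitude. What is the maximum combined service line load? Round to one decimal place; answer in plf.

(Lr or L) → L = 1026 plf.
(1) 1.0(1911) = 1911.0
(2) 1.0(1911) + 1.0(1026) + 0.75(75) = 1911.0 + 1026.0 + 56.3 = 2993.3
(3) 0.7(1911) - 0.6(19) = 1337.7 - 11.4 = 1326.3
(4) 1.0(1911) + 0.6(790) + 0.6(1026) + 0.75(19) = 1911.0 + 474.0 + 615.6 + 14.3 = 3014.9
(5) 1.0(1911) + 0.6(19) + 0.75(1026) = 1911.0 + 11.4 + 769.5 = 2691.9
(6) 1.0(1911) + 1.0(790) = 1911.0 + 790.0 = 2701.0
Maximum is from combination 4.

3014.9 plf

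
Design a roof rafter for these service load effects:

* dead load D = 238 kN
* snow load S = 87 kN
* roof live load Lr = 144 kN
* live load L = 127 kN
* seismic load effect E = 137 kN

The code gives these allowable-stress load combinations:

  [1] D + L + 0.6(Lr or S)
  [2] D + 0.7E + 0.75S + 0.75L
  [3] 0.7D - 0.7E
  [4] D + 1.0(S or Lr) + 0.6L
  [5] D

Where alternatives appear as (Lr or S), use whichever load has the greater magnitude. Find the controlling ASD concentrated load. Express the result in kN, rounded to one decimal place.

494.4 kN

(Lr or S) → Lr = 144 kN; (S or Lr) → Lr = 144 kN.
[1] 1.0(238) + 1.0(127) + 0.6(144) = 238.0 + 127.0 + 86.4 = 451.4
[2] 1.0(238) + 0.7(137) + 0.75(87) + 0.75(127) = 494.4
[3] 0.7(238) - 0.7(137) = 166.6 - 95.9 = 70.7
[4] 1.0(238) + 1.0(144) + 0.6(127) = 238.0 + 144.0 + 76.2 = 458.2
[5] 1.0(238) = 238.0
Maximum is from combination 2.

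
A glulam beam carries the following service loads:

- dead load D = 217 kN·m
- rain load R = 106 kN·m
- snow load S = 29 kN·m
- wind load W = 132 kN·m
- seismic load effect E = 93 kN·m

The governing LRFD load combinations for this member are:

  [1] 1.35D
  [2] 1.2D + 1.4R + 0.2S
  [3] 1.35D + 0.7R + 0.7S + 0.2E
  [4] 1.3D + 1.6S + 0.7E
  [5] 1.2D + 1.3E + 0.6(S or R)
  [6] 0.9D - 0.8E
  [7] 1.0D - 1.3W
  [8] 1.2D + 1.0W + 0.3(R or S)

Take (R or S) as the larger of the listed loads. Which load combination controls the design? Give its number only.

(S or R) → R = 106 kN·m; (R or S) → R = 106 kN·m.
[1] 1.35(217) = 292.95
[2] 1.2(217) + 1.4(106) + 0.2(29) = 260.40 + 148.40 + 5.80 = 414.60
[3] 1.35(217) + 0.7(106) + 0.7(29) + 0.2(93) = 292.95 + 74.20 + 20.30 + 18.60 = 406.05
[4] 1.3(217) + 1.6(29) + 0.7(93) = 282.10 + 46.40 + 65.10 = 393.60
[5] 1.2(217) + 1.3(93) + 0.6(106) = 260.40 + 120.90 + 63.60 = 444.90
[6] 0.9(217) - 0.8(93) = 195.30 - 74.40 = 120.90
[7] 1.0(217) - 1.3(132) = 217.00 - 171.60 = 45.40
[8] 1.2(217) + 1.0(132) + 0.3(106) = 260.40 + 132.00 + 31.80 = 424.20
The largest value is 444.90 kN·m from combination 5.

Combination 5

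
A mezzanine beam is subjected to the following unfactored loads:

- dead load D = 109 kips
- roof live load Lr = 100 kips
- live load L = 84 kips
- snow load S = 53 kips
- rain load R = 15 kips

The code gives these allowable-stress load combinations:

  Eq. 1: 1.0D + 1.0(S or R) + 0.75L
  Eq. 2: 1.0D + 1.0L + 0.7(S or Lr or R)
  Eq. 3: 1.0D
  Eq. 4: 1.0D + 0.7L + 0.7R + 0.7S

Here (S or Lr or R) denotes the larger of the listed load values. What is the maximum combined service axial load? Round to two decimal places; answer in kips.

263.00 kips

(S or R) → S = 53 kips; (S or Lr or R) → Lr = 100 kips.
Eq. 1: 1.0(109) + 1.0(53) + 0.75(84) = 109.00 + 53.00 + 63.00 = 225.00
Eq. 2: 1.0(109) + 1.0(84) + 0.7(100) = 109.00 + 84.00 + 70.00 = 263.00
Eq. 3: 1.0(109) = 109.00
Eq. 4: 1.0(109) + 0.7(84) + 0.7(15) + 0.7(53) = 109.00 + 58.80 + 10.50 + 37.10 = 215.40
Maximum is from combination 2.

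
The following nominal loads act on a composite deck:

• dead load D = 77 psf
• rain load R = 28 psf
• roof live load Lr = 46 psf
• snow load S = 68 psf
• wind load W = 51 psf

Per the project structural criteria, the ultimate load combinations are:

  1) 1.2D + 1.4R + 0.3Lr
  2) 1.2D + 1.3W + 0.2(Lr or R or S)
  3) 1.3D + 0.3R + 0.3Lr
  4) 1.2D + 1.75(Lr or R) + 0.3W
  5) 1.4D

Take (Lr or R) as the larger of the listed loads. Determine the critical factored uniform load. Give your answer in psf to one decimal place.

188.2 psf

(Lr or R or S) → S = 68 psf; (Lr or R) → Lr = 46 psf.
1) 1.2(77) + 1.4(28) + 0.3(46) = 92.4 + 39.2 + 13.8 = 145.4
2) 1.2(77) + 1.3(51) + 0.2(68) = 92.4 + 66.3 + 13.6 = 172.3
3) 1.3(77) + 0.3(28) + 0.3(46) = 100.1 + 8.4 + 13.8 = 122.3
4) 1.2(77) + 1.75(46) + 0.3(51) = 92.4 + 80.5 + 15.3 = 188.2
5) 1.4(77) = 107.8
Maximum is from combination 4.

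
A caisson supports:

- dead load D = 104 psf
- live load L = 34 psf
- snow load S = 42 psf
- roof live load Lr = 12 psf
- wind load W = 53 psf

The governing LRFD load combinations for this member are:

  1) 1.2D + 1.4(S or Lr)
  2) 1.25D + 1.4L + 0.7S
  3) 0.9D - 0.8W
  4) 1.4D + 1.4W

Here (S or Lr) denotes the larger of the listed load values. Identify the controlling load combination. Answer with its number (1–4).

Combination 4

(S or Lr) → S = 42 psf.
1) 1.2(104) + 1.4(42) = 183.60
2) 1.25(104) + 1.4(34) + 0.7(42) = 207.00
3) 0.9(104) - 0.8(53) = 51.20
4) 1.4(104) + 1.4(53) = 219.80
The largest value is 219.80 psf from combination 4.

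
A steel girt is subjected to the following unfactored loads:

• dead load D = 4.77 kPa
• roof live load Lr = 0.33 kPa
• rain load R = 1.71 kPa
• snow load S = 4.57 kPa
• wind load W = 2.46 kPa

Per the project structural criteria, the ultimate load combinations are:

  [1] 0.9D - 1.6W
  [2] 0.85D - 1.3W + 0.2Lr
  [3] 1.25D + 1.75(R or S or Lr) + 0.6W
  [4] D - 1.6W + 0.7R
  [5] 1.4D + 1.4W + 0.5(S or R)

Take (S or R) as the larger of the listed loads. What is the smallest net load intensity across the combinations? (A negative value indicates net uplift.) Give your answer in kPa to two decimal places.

(R or S or Lr) → S = 4.57 kPa; (S or R) → S = 4.57 kPa.
[1] 0.9(4.77) - 1.6(2.46) = 0.36
[2] 0.85(4.77) - 1.3(2.46) + 0.2(0.33) = 4.05 - 3.20 + 0.07 = 0.92
[3] 1.25(4.77) + 1.75(4.57) + 0.6(2.46) = 5.96 + 8.00 + 1.48 = 15.44
[4] 1.0(4.77) - 1.6(2.46) + 0.7(1.71) = 4.77 - 3.94 + 1.20 = 2.03
[5] 1.4(4.77) + 1.4(2.46) + 0.5(4.57) = 6.68 + 3.44 + 2.29 = 12.41
Combination 1 gives the minimum: 0.36 kPa.

0.36 kPa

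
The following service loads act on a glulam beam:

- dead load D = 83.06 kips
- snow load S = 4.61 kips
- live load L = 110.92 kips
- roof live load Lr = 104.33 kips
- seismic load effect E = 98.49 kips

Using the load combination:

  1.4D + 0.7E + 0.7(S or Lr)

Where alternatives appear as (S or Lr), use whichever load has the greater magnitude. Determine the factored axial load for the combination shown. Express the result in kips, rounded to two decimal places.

(S or Lr) → Lr = 104.33 kips.
1.4(83.06) + 0.7(98.49) + 0.7(104.33) = 258.26
P_u = 258.26 kips.

258.26 kips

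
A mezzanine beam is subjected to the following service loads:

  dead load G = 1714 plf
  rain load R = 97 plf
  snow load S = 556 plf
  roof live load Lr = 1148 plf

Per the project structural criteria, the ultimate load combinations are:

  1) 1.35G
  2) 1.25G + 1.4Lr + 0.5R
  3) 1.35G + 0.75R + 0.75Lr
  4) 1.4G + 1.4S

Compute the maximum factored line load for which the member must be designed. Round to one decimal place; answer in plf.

1) 1.35(1714) = 2313.9
2) 1.25(1714) + 1.4(1148) + 0.5(97) = 2142.5 + 1607.2 + 48.5 = 3798.2
3) 1.35(1714) + 0.75(97) + 0.75(1148) = 2313.9 + 72.8 + 861.0 = 3247.7
4) 1.4(1714) + 1.4(556) = 2399.6 + 778.4 = 3178.0
Combination 2 governs: w_u = 3798.2 plf.

3798.2 plf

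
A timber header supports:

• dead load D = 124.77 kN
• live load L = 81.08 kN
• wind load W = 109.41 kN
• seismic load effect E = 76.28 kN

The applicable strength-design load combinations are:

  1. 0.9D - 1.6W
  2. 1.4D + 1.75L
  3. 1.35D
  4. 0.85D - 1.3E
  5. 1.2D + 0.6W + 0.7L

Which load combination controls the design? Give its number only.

Combination 2

1. 0.9(124.77) - 1.6(109.41) = -62.76
2. 1.4(124.77) + 1.75(81.08) = 174.68 + 141.89 = 316.57
3. 1.35(124.77) = 168.44
4. 0.85(124.77) - 1.3(76.28) = 106.05 - 99.16 = 6.89
5. 1.2(124.77) + 0.6(109.41) + 0.7(81.08) = 149.72 + 65.65 + 56.76 = 272.13
The largest value is 316.57 kN from combination 2.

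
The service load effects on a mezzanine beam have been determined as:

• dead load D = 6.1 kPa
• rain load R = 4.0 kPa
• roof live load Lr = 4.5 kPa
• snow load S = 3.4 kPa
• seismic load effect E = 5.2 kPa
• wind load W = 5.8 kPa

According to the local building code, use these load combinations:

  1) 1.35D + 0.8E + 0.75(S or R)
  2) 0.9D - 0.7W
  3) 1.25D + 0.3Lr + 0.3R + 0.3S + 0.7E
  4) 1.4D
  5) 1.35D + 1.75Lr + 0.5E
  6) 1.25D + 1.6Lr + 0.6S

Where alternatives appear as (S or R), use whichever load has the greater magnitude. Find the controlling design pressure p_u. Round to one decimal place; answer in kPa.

(S or R) → R = 4.0 kPa.
1) 1.35(6.1) + 0.8(5.2) + 0.75(4.0) = 15.4
2) 0.9(6.1) - 0.7(5.8) = 1.4
3) 1.25(6.1) + 0.3(4.5) + 0.3(4.0) + 0.3(3.4) + 0.7(5.2) = 14.8
4) 1.4(6.1) = 8.5
5) 1.35(6.1) + 1.75(4.5) + 0.5(5.2) = 18.7
6) 1.25(6.1) + 1.6(4.5) + 0.6(3.4) = 16.9
Maximum is from combination 5.

18.7 kPa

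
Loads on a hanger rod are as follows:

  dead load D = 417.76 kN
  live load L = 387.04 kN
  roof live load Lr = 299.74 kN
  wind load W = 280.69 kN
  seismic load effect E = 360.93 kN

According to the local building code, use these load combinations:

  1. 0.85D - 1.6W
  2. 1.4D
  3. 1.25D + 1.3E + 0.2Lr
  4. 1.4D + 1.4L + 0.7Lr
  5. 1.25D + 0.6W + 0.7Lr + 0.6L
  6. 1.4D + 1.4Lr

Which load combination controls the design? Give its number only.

1. 0.85(417.76) - 1.6(280.69) = -94.01
2. 1.4(417.76) = 584.86
3. 1.25(417.76) + 1.3(360.93) + 0.2(299.74) = 1051.36
4. 1.4(417.76) + 1.4(387.04) + 0.7(299.74) = 1336.54
5. 1.25(417.76) + 0.6(280.69) + 0.7(299.74) + 0.6(387.04) = 1132.66
6. 1.4(417.76) + 1.4(299.74) = 1004.50
The largest value is 1336.54 kN from combination 4.

Combination 4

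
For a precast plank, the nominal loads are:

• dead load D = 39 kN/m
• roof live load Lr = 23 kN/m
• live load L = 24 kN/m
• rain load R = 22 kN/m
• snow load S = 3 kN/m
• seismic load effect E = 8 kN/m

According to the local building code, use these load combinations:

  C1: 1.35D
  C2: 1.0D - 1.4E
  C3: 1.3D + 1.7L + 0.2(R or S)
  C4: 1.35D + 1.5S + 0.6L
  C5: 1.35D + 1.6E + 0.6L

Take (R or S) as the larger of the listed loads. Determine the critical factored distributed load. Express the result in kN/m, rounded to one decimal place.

95.9 kN/m

(R or S) → R = 22 kN/m.
C1: 1.35(39) = 52.7
C2: 1.0(39) - 1.4(8) = 39.0 - 11.2 = 27.8
C3: 1.3(39) + 1.7(24) + 0.2(22) = 50.7 + 40.8 + 4.4 = 95.9
C4: 1.35(39) + 1.5(3) + 0.6(24) = 52.7 + 4.5 + 14.4 = 71.6
C5: 1.35(39) + 1.6(8) + 0.6(24) = 52.7 + 12.8 + 14.4 = 79.9
Maximum is from combination 3.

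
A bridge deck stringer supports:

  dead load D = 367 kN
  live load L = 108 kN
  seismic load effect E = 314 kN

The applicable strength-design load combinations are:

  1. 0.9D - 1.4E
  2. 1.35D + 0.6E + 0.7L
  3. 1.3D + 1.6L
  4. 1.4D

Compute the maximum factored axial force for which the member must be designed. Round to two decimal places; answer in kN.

759.45 kN

1. 0.9(367) - 1.4(314) = -109.30
2. 1.35(367) + 0.6(314) + 0.7(108) = 759.45
3. 1.3(367) + 1.6(108) = 649.90
4. 1.4(367) = 513.80
Maximum is from combination 2.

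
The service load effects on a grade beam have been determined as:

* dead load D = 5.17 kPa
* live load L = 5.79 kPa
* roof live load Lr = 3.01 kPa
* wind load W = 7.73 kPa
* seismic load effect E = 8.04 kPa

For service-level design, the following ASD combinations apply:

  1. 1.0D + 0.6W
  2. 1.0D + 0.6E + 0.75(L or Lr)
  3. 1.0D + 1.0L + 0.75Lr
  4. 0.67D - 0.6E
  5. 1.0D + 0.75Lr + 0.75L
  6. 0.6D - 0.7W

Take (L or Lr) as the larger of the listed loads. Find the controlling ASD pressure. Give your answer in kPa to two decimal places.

(L or Lr) → L = 5.79 kPa.
1. 1.0(5.17) + 0.6(7.73) = 5.17 + 4.64 = 9.81
2. 1.0(5.17) + 0.6(8.04) + 0.75(5.79) = 14.34
3. 1.0(5.17) + 1.0(5.79) + 0.75(3.01) = 5.17 + 5.79 + 2.26 = 13.22
4. 0.67(5.17) - 0.6(8.04) = 3.46 - 4.82 = -1.36
5. 1.0(5.17) + 0.75(3.01) + 0.75(5.79) = 5.17 + 2.26 + 4.34 = 11.77
6. 0.6(5.17) - 0.7(7.73) = 3.10 - 5.41 = -2.31
Combination 2 governs: p = 14.34 kPa.

14.34 kPa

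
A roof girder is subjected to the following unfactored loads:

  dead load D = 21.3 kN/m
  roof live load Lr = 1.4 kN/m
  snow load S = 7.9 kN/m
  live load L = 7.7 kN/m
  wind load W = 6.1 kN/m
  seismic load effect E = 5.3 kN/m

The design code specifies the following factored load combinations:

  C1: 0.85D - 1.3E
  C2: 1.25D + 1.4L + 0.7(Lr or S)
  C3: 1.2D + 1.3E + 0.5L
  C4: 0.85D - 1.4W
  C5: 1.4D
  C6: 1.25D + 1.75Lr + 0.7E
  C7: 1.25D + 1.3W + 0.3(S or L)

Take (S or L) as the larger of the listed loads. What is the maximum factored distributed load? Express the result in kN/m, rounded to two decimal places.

(Lr or S) → S = 7.9 kN/m; (S or L) → S = 7.9 kN/m.
C1: 0.85(21.3) - 1.3(5.3) = 18.11 - 6.89 = 11.22
C2: 1.25(21.3) + 1.4(7.7) + 0.7(7.9) = 26.63 + 10.78 + 5.53 = 42.94
C3: 1.2(21.3) + 1.3(5.3) + 0.5(7.7) = 25.56 + 6.89 + 3.85 = 36.30
C4: 0.85(21.3) - 1.4(6.1) = 18.11 - 8.54 = 9.57
C5: 1.4(21.3) = 29.82
C6: 1.25(21.3) + 1.75(1.4) + 0.7(5.3) = 26.63 + 2.45 + 3.71 = 32.79
C7: 1.25(21.3) + 1.3(6.1) + 0.3(7.9) = 26.63 + 7.93 + 2.37 = 36.93
Maximum is from combination 2.

42.94 kN/m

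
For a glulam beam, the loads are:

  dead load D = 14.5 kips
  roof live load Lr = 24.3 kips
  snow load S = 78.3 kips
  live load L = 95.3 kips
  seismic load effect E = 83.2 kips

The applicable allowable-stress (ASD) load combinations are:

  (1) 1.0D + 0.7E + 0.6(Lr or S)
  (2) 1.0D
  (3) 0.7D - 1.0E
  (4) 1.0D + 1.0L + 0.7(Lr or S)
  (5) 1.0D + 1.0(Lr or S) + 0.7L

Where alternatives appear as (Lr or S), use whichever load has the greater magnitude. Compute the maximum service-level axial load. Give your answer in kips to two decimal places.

164.61 kips

(Lr or S) → S = 78.3 kips.
(1) 1.0(14.5) + 0.7(83.2) + 0.6(78.3) = 14.50 + 58.24 + 46.98 = 119.72
(2) 1.0(14.5) = 14.50
(3) 0.7(14.5) - 1.0(83.2) = 10.15 - 83.20 = -73.05
(4) 1.0(14.5) + 1.0(95.3) + 0.7(78.3) = 14.50 + 95.30 + 54.81 = 164.61
(5) 1.0(14.5) + 1.0(78.3) + 0.7(95.3) = 14.50 + 78.30 + 66.71 = 159.51
The controlling combination is 4, giving 164.61 kips.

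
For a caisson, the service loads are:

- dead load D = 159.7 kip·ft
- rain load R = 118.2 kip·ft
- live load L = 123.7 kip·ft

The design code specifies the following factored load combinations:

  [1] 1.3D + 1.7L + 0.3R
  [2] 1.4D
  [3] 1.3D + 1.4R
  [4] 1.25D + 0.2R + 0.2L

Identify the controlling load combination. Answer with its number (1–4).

[1] 1.3(159.7) + 1.7(123.7) + 0.3(118.2) = 207.6 + 210.3 + 35.5 = 453.4
[2] 1.4(159.7) = 223.6
[3] 1.3(159.7) + 1.4(118.2) = 207.6 + 165.5 = 373.1
[4] 1.25(159.7) + 0.2(118.2) + 0.2(123.7) = 248.0
The largest value is 453.4 kip·ft from combination 1.

Combination 1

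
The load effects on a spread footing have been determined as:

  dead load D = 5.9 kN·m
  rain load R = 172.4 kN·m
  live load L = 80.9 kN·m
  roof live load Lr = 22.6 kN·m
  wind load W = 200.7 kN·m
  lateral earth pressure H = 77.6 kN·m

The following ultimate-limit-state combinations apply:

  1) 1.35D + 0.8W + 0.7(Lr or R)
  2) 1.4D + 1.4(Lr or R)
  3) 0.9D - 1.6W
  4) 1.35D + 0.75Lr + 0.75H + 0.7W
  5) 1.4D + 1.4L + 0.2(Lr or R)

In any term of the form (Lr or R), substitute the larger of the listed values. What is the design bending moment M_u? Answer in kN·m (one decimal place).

(Lr or R) → R = 172.4 kN·m.
1) 1.35(5.9) + 0.8(200.7) + 0.7(172.4) = 289.2
2) 1.4(5.9) + 1.4(172.4) = 249.6
3) 0.9(5.9) - 1.6(200.7) = 5.3 - 321.1 = -315.8
4) 1.35(5.9) + 0.75(22.6) + 0.75(77.6) + 0.7(200.7) = 223.6
5) 1.4(5.9) + 1.4(80.9) + 0.2(172.4) = 156.0
Combination 1 governs: M_u = 289.2 kN·m.

289.2 kN·m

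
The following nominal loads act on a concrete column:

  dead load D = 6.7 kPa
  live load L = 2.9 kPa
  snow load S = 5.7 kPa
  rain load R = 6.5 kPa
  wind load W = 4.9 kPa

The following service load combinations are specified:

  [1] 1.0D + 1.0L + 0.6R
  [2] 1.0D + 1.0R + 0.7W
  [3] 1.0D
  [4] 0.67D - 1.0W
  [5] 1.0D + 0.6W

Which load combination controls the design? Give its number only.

Combination 2

[1] 1.0(6.7) + 1.0(2.9) + 0.6(6.5) = 6.70 + 2.90 + 3.90 = 13.50
[2] 1.0(6.7) + 1.0(6.5) + 0.7(4.9) = 6.70 + 6.50 + 3.43 = 16.63
[3] 1.0(6.7) = 6.70
[4] 0.67(6.7) - 1.0(4.9) = 4.49 - 4.90 = -0.41
[5] 1.0(6.7) + 0.6(4.9) = 6.70 + 2.94 = 9.64
The largest value is 16.63 kPa from combination 2.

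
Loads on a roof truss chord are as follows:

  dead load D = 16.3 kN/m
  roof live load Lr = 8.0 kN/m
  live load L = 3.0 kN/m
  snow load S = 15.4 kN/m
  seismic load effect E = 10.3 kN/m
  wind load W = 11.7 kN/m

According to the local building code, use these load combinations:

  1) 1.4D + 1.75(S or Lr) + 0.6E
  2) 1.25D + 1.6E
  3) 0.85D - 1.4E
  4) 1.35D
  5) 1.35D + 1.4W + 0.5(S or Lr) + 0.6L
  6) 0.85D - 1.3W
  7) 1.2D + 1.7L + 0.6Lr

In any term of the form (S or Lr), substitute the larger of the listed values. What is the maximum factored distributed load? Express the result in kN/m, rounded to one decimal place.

56.0 kN/m

(S or Lr) → S = 15.4 kN/m.
1) 1.4(16.3) + 1.75(15.4) + 0.6(10.3) = 22.8 + 27.0 + 6.2 = 56.0
2) 1.25(16.3) + 1.6(10.3) = 20.4 + 16.5 = 36.9
3) 0.85(16.3) - 1.4(10.3) = -0.6
4) 1.35(16.3) = 22.0
5) 1.35(16.3) + 1.4(11.7) + 0.5(15.4) + 0.6(3.0) = 22.0 + 16.4 + 7.7 + 1.8 = 47.9
6) 0.85(16.3) - 1.3(11.7) = -1.4
7) 1.2(16.3) + 1.7(3.0) + 0.6(8.0) = 19.6 + 5.1 + 4.8 = 29.5
Combination 1 governs: w_u = 56.0 kN/m.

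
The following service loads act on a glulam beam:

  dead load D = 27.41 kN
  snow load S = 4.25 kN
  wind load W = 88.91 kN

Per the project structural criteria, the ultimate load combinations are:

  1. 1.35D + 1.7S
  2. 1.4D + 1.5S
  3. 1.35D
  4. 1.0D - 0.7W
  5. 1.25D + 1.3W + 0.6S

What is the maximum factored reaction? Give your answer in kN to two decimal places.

152.40 kN

1. 1.35(27.41) + 1.7(4.25) = 37.00 + 7.23 = 44.23
2. 1.4(27.41) + 1.5(4.25) = 38.37 + 6.38 = 44.75
3. 1.35(27.41) = 37.00
4. 1.0(27.41) - 0.7(88.91) = 27.41 - 62.24 = -34.83
5. 1.25(27.41) + 1.3(88.91) + 0.6(4.25) = 152.40
Maximum is from combination 5.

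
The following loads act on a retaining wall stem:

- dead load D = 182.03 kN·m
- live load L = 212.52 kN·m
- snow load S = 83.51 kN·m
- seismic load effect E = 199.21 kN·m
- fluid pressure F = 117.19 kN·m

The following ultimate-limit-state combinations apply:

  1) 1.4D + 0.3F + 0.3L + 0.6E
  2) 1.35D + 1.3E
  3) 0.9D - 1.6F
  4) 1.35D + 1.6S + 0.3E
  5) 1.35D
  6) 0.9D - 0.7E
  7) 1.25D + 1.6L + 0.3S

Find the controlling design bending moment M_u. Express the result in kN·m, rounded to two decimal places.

1) 1.4(182.03) + 0.3(117.19) + 0.3(212.52) + 0.6(199.21) = 473.28
2) 1.35(182.03) + 1.3(199.21) = 245.74 + 258.97 = 504.71
3) 0.9(182.03) - 1.6(117.19) = -23.68
4) 1.35(182.03) + 1.6(83.51) + 0.3(199.21) = 245.74 + 133.62 + 59.76 = 439.12
5) 1.35(182.03) = 245.74
6) 0.9(182.03) - 0.7(199.21) = 163.83 - 139.45 = 24.38
7) 1.25(182.03) + 1.6(212.52) + 0.3(83.51) = 227.54 + 340.03 + 25.05 = 592.62
Combination 7 governs: M_u = 592.62 kN·m.

592.62 kN·m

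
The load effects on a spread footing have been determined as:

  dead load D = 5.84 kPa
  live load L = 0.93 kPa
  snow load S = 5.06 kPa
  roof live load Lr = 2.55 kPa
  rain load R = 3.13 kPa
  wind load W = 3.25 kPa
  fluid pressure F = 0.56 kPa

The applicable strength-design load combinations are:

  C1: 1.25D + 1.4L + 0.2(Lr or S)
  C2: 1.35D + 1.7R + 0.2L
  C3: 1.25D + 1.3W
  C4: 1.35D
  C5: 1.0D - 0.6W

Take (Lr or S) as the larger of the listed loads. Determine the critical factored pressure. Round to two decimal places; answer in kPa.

13.39 kPa

(Lr or S) → S = 5.06 kPa.
C1: 1.25(5.84) + 1.4(0.93) + 0.2(5.06) = 9.61
C2: 1.35(5.84) + 1.7(3.13) + 0.2(0.93) = 13.39
C3: 1.25(5.84) + 1.3(3.25) = 11.53
C4: 1.35(5.84) = 7.88
C5: 1.0(5.84) - 0.6(3.25) = 3.89
Maximum is from combination 2.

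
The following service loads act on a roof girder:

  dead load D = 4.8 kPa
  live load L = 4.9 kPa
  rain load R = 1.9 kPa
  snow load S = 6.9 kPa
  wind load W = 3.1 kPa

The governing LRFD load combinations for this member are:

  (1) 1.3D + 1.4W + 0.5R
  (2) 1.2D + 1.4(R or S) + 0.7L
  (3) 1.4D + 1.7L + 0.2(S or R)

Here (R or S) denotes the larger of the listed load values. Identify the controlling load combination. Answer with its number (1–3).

(R or S) → S = 6.9 kPa; (S or R) → S = 6.9 kPa.
(1) 1.3(4.8) + 1.4(3.1) + 0.5(1.9) = 6.2 + 4.3 + 1.0 = 11.5
(2) 1.2(4.8) + 1.4(6.9) + 0.7(4.9) = 5.8 + 9.7 + 3.4 = 18.9
(3) 1.4(4.8) + 1.7(4.9) + 0.2(6.9) = 6.7 + 8.3 + 1.4 = 16.4
The largest value is 18.9 kPa from combination 2.

Combination 2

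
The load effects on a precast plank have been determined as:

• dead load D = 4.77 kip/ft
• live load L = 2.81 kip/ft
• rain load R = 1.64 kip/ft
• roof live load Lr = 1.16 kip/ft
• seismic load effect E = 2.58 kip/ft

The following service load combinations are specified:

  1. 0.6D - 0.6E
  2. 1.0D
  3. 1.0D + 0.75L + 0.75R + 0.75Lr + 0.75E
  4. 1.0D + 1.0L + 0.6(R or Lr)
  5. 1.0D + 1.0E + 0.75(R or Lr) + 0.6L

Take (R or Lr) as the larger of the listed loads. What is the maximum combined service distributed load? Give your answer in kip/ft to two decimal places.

(R or Lr) → R = 1.64 kip/ft.
1. 0.6(4.77) - 0.6(2.58) = 2.86 - 1.55 = 1.31
2. 1.0(4.77) = 4.77
3. 1.0(4.77) + 0.75(2.81) + 0.75(1.64) + 0.75(1.16) + 0.75(2.58) = 10.91
4. 1.0(4.77) + 1.0(2.81) + 0.6(1.64) = 4.77 + 2.81 + 0.98 = 8.56
5. 1.0(4.77) + 1.0(2.58) + 0.75(1.64) + 0.6(2.81) = 4.77 + 2.58 + 1.23 + 1.69 = 10.27
The controlling combination is 3, giving 10.91 kip/ft.

10.91 kip/ft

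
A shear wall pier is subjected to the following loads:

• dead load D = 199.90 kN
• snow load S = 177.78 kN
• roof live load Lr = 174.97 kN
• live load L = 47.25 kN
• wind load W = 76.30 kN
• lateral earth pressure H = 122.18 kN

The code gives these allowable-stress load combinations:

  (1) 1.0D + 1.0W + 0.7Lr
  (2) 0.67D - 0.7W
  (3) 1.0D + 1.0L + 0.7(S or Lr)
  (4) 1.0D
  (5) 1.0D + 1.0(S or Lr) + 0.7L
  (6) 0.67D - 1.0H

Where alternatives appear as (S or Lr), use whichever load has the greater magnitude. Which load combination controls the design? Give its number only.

(S or Lr) → S = 177.78 kN.
(1) 1.0(199.90) + 1.0(76.30) + 0.7(174.97) = 199.90 + 76.30 + 122.48 = 398.68
(2) 0.67(199.90) - 0.7(76.30) = 133.93 - 53.41 = 80.52
(3) 1.0(199.90) + 1.0(47.25) + 0.7(177.78) = 199.90 + 47.25 + 124.45 = 371.60
(4) 1.0(199.90) = 199.90
(5) 1.0(199.90) + 1.0(177.78) + 0.7(47.25) = 199.90 + 177.78 + 33.08 = 410.76
(6) 0.67(199.90) - 1.0(122.18) = 133.93 - 122.18 = 11.75
The largest value is 410.76 kN from combination 5.

Combination 5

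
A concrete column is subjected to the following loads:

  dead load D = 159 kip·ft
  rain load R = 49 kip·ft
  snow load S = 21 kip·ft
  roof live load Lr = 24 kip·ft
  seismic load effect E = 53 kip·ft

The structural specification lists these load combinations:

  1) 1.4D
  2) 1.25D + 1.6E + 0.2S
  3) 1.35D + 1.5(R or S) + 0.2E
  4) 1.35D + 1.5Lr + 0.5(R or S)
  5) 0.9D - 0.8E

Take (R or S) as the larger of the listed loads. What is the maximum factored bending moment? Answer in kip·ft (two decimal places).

298.75 kip·ft

(R or S) → R = 49 kip·ft.
1) 1.4(159) = 222.60
2) 1.25(159) + 1.6(53) + 0.2(21) = 287.75
3) 1.35(159) + 1.5(49) + 0.2(53) = 298.75
4) 1.35(159) + 1.5(24) + 0.5(49) = 275.15
5) 0.9(159) - 0.8(53) = 100.70
The controlling combination is 3, giving 298.75 kip·ft.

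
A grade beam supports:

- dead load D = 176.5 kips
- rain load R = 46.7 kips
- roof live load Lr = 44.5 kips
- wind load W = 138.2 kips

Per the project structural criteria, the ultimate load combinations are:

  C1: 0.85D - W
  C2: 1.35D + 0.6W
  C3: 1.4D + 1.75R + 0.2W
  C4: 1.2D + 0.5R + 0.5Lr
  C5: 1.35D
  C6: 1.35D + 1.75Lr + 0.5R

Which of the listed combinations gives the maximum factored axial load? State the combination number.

Combination 3

C1: 0.85(176.5) - 1.0(138.2) = 150.03 - 138.20 = 11.83
C2: 1.35(176.5) + 0.6(138.2) = 238.28 + 82.92 = 321.20
C3: 1.4(176.5) + 1.75(46.7) + 0.2(138.2) = 247.10 + 81.73 + 27.64 = 356.47
C4: 1.2(176.5) + 0.5(46.7) + 0.5(44.5) = 211.80 + 23.35 + 22.25 = 257.40
C5: 1.35(176.5) = 238.28
C6: 1.35(176.5) + 1.75(44.5) + 0.5(46.7) = 339.50
The largest value is 356.47 kips from combination 3.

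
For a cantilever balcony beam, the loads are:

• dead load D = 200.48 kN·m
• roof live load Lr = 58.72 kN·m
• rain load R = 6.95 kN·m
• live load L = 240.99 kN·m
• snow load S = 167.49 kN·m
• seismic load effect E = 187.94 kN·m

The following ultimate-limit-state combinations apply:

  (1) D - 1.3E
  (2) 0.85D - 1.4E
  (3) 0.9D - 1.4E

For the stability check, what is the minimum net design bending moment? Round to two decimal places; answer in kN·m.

-92.71 kN·m

(1) 1.0(200.48) - 1.3(187.94) = 200.48 - 244.32 = -43.84
(2) 0.85(200.48) - 1.4(187.94) = 170.41 - 263.12 = -92.71
(3) 0.9(200.48) - 1.4(187.94) = -82.68
Combination 2 gives the minimum: -92.71 kN·m.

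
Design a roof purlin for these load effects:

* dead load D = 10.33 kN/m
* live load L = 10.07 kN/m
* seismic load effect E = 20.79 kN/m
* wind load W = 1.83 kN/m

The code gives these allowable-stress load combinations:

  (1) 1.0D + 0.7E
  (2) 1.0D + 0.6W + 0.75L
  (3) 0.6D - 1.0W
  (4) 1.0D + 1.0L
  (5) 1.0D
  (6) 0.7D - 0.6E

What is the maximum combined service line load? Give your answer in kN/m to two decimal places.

24.88 kN/m

(1) 1.0(10.33) + 0.7(20.79) = 10.33 + 14.55 = 24.88
(2) 1.0(10.33) + 0.6(1.83) + 0.75(10.07) = 10.33 + 1.10 + 7.55 = 18.98
(3) 0.6(10.33) - 1.0(1.83) = 6.20 - 1.83 = 4.37
(4) 1.0(10.33) + 1.0(10.07) = 10.33 + 10.07 = 20.40
(5) 1.0(10.33) = 10.33
(6) 0.7(10.33) - 0.6(20.79) = 7.23 - 12.47 = -5.24
Maximum is from combination 1.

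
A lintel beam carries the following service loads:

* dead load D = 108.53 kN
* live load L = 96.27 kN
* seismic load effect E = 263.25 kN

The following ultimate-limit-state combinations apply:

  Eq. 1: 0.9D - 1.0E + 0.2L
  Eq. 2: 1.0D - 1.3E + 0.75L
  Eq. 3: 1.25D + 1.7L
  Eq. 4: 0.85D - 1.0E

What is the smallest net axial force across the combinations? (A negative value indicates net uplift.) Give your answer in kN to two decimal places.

Eq. 1: 0.9(108.53) - 1.0(263.25) + 0.2(96.27) = 97.68 - 263.25 + 19.25 = -146.32
Eq. 2: 1.0(108.53) - 1.3(263.25) + 0.75(96.27) = -161.49
Eq. 3: 1.25(108.53) + 1.7(96.27) = 135.66 + 163.66 = 299.32
Eq. 4: 0.85(108.53) - 1.0(263.25) = 92.25 - 263.25 = -171.00
Combination 4 gives the minimum: -171.00 kN.

-171.00 kN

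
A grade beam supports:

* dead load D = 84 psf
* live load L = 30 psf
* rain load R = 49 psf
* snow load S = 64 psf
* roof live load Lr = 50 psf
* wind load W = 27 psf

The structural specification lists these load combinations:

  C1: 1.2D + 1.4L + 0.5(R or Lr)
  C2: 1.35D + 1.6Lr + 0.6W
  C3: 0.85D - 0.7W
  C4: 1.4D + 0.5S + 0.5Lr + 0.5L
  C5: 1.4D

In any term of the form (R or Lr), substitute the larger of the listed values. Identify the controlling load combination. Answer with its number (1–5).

Combination 2

(R or Lr) → Lr = 50 psf.
C1: 1.2(84) + 1.4(30) + 0.5(50) = 100.80 + 42.00 + 25.00 = 167.80
C2: 1.35(84) + 1.6(50) + 0.6(27) = 113.40 + 80.00 + 16.20 = 209.60
C3: 0.85(84) - 0.7(27) = 71.40 - 18.90 = 52.50
C4: 1.4(84) + 0.5(64) + 0.5(50) + 0.5(30) = 117.60 + 32.00 + 25.00 + 15.00 = 189.60
C5: 1.4(84) = 117.60
The largest value is 209.60 psf from combination 2.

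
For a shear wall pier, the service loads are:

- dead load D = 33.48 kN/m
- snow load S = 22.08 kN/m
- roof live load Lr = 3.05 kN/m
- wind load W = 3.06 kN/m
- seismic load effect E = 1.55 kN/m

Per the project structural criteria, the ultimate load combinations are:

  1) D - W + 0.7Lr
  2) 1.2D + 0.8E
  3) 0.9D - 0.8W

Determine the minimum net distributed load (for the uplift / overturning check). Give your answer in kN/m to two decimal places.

27.68 kN/m

1) 1.0(33.48) - 1.0(3.06) + 0.7(3.05) = 33.48 - 3.06 + 2.14 = 32.56
2) 1.2(33.48) + 0.8(1.55) = 40.18 + 1.24 = 41.42
3) 0.9(33.48) - 0.8(3.06) = 30.13 - 2.45 = 27.68
Combination 3 gives the minimum: 27.68 kN/m.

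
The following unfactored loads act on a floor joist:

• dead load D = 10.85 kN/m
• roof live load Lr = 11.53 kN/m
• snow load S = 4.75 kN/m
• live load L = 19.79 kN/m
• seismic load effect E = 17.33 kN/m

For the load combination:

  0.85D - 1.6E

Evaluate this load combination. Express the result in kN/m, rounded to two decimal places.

-18.51 kN/m

0.85(10.85) - 1.6(17.33) = 9.22 - 27.73 = -18.51
w_u = -18.51 kN/m.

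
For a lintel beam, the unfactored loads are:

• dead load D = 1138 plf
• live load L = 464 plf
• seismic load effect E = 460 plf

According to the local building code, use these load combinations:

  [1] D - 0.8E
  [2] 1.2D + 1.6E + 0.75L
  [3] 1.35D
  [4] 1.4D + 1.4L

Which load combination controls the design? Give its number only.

[1] 1.0(1138) - 0.8(460) = 1138.0 - 368.0 = 770.0
[2] 1.2(1138) + 1.6(460) + 0.75(464) = 1365.6 + 736.0 + 348.0 = 2449.6
[3] 1.35(1138) = 1536.3
[4] 1.4(1138) + 1.4(464) = 1593.2 + 649.6 = 2242.8
The largest value is 2449.6 plf from combination 2.

Combination 2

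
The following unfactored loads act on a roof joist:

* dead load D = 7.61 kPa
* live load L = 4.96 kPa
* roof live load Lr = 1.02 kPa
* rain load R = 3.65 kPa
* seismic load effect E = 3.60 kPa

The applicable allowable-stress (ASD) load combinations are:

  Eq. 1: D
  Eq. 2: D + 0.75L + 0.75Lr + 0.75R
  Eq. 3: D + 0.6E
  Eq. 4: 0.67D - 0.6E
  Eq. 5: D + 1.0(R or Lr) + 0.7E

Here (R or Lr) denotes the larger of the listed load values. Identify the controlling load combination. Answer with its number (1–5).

Combination 2

(R or Lr) → R = 3.65 kPa.
Eq. 1: 1.0(7.61) = 7.61
Eq. 2: 1.0(7.61) + 0.75(4.96) + 0.75(1.02) + 0.75(3.65) = 14.83
Eq. 3: 1.0(7.61) + 0.6(3.60) = 7.61 + 2.16 = 9.77
Eq. 4: 0.67(7.61) - 0.6(3.60) = 5.10 - 2.16 = 2.94
Eq. 5: 1.0(7.61) + 1.0(3.65) + 0.7(3.60) = 7.61 + 3.65 + 2.52 = 13.78
The largest value is 14.83 kPa from combination 2.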